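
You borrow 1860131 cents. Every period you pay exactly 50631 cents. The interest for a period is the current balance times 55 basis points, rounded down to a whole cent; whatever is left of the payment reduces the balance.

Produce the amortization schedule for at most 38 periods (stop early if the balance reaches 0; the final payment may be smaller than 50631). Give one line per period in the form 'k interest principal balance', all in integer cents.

1. interest=⌊1860131·55/10000⌋=10230; principal=50631-10230=40401; balance=1860131-40401=1819730
2. interest=⌊1819730·55/10000⌋=10008; principal=50631-10008=40623; balance=1819730-40623=1779107
3. interest=⌊1779107·55/10000⌋=9785; principal=50631-9785=40846; balance=1779107-40846=1738261
4. interest=⌊1738261·55/10000⌋=9560; principal=50631-9560=41071; balance=1738261-41071=1697190
5. interest=⌊1697190·55/10000⌋=9334; principal=50631-9334=41297; balance=1697190-41297=1655893
6. interest=⌊1655893·55/10000⌋=9107; principal=50631-9107=41524; balance=1655893-41524=1614369
7. interest=⌊1614369·55/10000⌋=8879; principal=50631-8879=41752; balance=1614369-41752=1572617
8. interest=⌊1572617·55/10000⌋=8649; principal=50631-8649=41982; balance=1572617-41982=1530635
9. interest=⌊1530635·55/10000⌋=8418; principal=50631-8418=42213; balance=1530635-42213=1488422
10. interest=⌊1488422·55/10000⌋=8186; principal=50631-8186=42445; balance=1488422-42445=1445977
11. interest=⌊1445977·55/10000⌋=7952; principal=50631-7952=42679; balance=1445977-42679=1403298
12. interest=⌊1403298·55/10000⌋=7718; principal=50631-7718=42913; balance=1403298-42913=1360385
13. interest=⌊1360385·55/10000⌋=7482; principal=50631-7482=43149; balance=1360385-43149=1317236
14. interest=⌊1317236·55/10000⌋=7244; principal=50631-7244=43387; balance=1317236-43387=1273849
15. interest=⌊1273849·55/10000⌋=7006; principal=50631-7006=43625; balance=1273849-43625=1230224
16. interest=⌊1230224·55/10000⌋=6766; principal=50631-6766=43865; balance=1230224-43865=1186359
17. interest=⌊1186359·55/10000⌋=6524; principal=50631-6524=44107; balance=1186359-44107=1142252
18. interest=⌊1142252·55/10000⌋=6282; principal=50631-6282=44349; balance=1142252-44349=1097903
19. interest=⌊1097903·55/10000⌋=6038; principal=50631-6038=44593; balance=1097903-44593=1053310
20. interest=⌊1053310·55/10000⌋=5793; principal=50631-5793=44838; balance=1053310-44838=1008472
21. interest=⌊1008472·55/10000⌋=5546; principal=50631-5546=45085; balance=1008472-45085=963387
22. interest=⌊963387·55/10000⌋=5298; principal=50631-5298=45333; balance=963387-45333=918054
23. interest=⌊918054·55/10000⌋=5049; principal=50631-5049=45582; balance=918054-45582=872472
24. interest=⌊872472·55/10000⌋=4798; principal=50631-4798=45833; balance=872472-45833=826639
25. interest=⌊826639·55/10000⌋=4546; principal=50631-4546=46085; balance=826639-46085=780554
26. interest=⌊780554·55/10000⌋=4293; principal=50631-4293=46338; balance=780554-46338=734216
27. interest=⌊734216·55/10000⌋=4038; principal=50631-4038=46593; balance=734216-46593=687623
28. interest=⌊687623·55/10000⌋=3781; principal=50631-3781=46850; balance=687623-46850=640773
29. interest=⌊640773·55/10000⌋=3524; principal=50631-3524=47107; balance=640773-47107=593666
30. interest=⌊593666·55/10000⌋=3265; principal=50631-3265=47366; balance=593666-47366=546300
31. interest=⌊546300·55/10000⌋=3004; principal=50631-3004=47627; balance=546300-47627=498673
32. interest=⌊498673·55/10000⌋=2742; principal=50631-2742=47889; balance=498673-47889=450784
33. interest=⌊450784·55/10000⌋=2479; principal=50631-2479=48152; balance=450784-48152=402632
34. interest=⌊402632·55/10000⌋=2214; principal=50631-2214=48417; balance=402632-48417=354215
35. interest=⌊354215·55/10000⌋=1948; principal=50631-1948=48683; balance=354215-48683=305532
36. interest=⌊305532·55/10000⌋=1680; principal=50631-1680=48951; balance=305532-48951=256581
37. interest=⌊256581·55/10000⌋=1411; principal=50631-1411=49220; balance=256581-49220=207361
38. interest=⌊207361·55/10000⌋=1140; principal=50631-1140=49491; balance=207361-49491=157870

1 10230 40401 1819730
2 10008 40623 1779107
3 9785 40846 1738261
4 9560 41071 1697190
5 9334 41297 1655893
6 9107 41524 1614369
7 8879 41752 1572617
8 8649 41982 1530635
9 8418 42213 1488422
10 8186 42445 1445977
11 7952 42679 1403298
12 7718 42913 1360385
13 7482 43149 1317236
14 7244 43387 1273849
15 7006 43625 1230224
16 6766 43865 1186359
17 6524 44107 1142252
18 6282 44349 1097903
19 6038 44593 1053310
20 5793 44838 1008472
21 5546 45085 963387
22 5298 45333 918054
23 5049 45582 872472
24 4798 45833 826639
25 4546 46085 780554
26 4293 46338 734216
27 4038 46593 687623
28 3781 46850 640773
29 3524 47107 593666
30 3265 47366 546300
31 3004 47627 498673
32 2742 47889 450784
33 2479 48152 402632
34 2214 48417 354215
35 1948 48683 305532
36 1680 48951 256581
37 1411 49220 207361
38 1140 49491 157870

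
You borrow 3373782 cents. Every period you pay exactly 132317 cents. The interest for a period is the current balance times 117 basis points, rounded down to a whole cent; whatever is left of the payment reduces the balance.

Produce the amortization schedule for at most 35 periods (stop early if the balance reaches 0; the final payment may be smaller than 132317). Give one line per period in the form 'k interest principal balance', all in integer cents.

1. interest=⌊3373782·117/10000⌋=39473; principal=132317-39473=92844; balance=3373782-92844=3280938
2. interest=⌊3280938·117/10000⌋=38386; principal=132317-38386=93931; balance=3280938-93931=3187007
3. interest=⌊3187007·117/10000⌋=37287; principal=132317-37287=95030; balance=3187007-95030=3091977
4. interest=⌊3091977·117/10000⌋=36176; principal=132317-36176=96141; balance=3091977-96141=2995836
5. interest=⌊2995836·117/10000⌋=35051; principal=132317-35051=97266; balance=2995836-97266=2898570
6. interest=⌊2898570·117/10000⌋=33913; principal=132317-33913=98404; balance=2898570-98404=2800166
7. interest=⌊2800166·117/10000⌋=32761; principal=132317-32761=99556; balance=2800166-99556=2700610
8. interest=⌊2700610·117/10000⌋=31597; principal=132317-31597=100720; balance=2700610-100720=2599890
9. interest=⌊2599890·117/10000⌋=30418; principal=132317-30418=101899; balance=2599890-101899=2497991
10. interest=⌊2497991·117/10000⌋=29226; principal=132317-29226=103091; balance=2497991-103091=2394900
11. interest=⌊2394900·117/10000⌋=28020; principal=132317-28020=104297; balance=2394900-104297=2290603
12. interest=⌊2290603·117/10000⌋=26800; principal=132317-26800=105517; balance=2290603-105517=2185086
13. interest=⌊2185086·117/10000⌋=25565; principal=132317-25565=106752; balance=2185086-106752=2078334
14. interest=⌊2078334·117/10000⌋=24316; principal=132317-24316=108001; balance=2078334-108001=1970333
15. interest=⌊1970333·117/10000⌋=23052; principal=132317-23052=109265; balance=1970333-109265=1861068
16. interest=⌊1861068·117/10000⌋=21774; principal=132317-21774=110543; balance=1861068-110543=1750525
17. interest=⌊1750525·117/10000⌋=20481; principal=132317-20481=111836; balance=1750525-111836=1638689
18. interest=⌊1638689·117/10000⌋=19172; principal=132317-19172=113145; balance=1638689-113145=1525544
19. interest=⌊1525544·117/10000⌋=17848; principal=132317-17848=114469; balance=1525544-114469=1411075
20. interest=⌊1411075·117/10000⌋=16509; principal=132317-16509=115808; balance=1411075-115808=1295267
21. interest=⌊1295267·117/10000⌋=15154; principal=132317-15154=117163; balance=1295267-117163=1178104
22. interest=⌊1178104·117/10000⌋=13783; principal=132317-13783=118534; balance=1178104-118534=1059570
23. interest=⌊1059570·117/10000⌋=12396; principal=132317-12396=119921; balance=1059570-119921=939649
24. interest=⌊939649·117/10000⌋=10993; principal=132317-10993=121324; balance=939649-121324=818325
25. interest=⌊818325·117/10000⌋=9574; principal=132317-9574=122743; balance=818325-122743=695582
26. interest=⌊695582·117/10000⌋=8138; principal=132317-8138=124179; balance=695582-124179=571403
27. interest=⌊571403·117/10000⌋=6685; principal=132317-6685=125632; balance=571403-125632=445771
28. interest=⌊445771·117/10000⌋=5215; principal=132317-5215=127102; balance=445771-127102=318669
29. interest=⌊318669·117/10000⌋=3728; principal=132317-3728=128589; balance=318669-128589=190080
30. interest=⌊190080·117/10000⌋=2223; principal=132317-2223=130094; balance=190080-130094=59986
31. interest=⌊59986·117/10000⌋=701; principal=min(132317-701,59986)=59986; balance=59986-59986=0

1 39473 92844 3280938
2 38386 93931 3187007
3 37287 95030 3091977
4 36176 96141 2995836
5 35051 97266 2898570
6 33913 98404 2800166
7 32761 99556 2700610
8 31597 100720 2599890
9 30418 101899 2497991
10 29226 103091 2394900
11 28020 104297 2290603
12 26800 105517 2185086
13 25565 106752 2078334
14 24316 108001 1970333
15 23052 109265 1861068
16 21774 110543 1750525
17 20481 111836 1638689
18 19172 113145 1525544
19 17848 114469 1411075
20 16509 115808 1295267
21 15154 117163 1178104
22 13783 118534 1059570
23 12396 119921 939649
24 10993 121324 818325
25 9574 122743 695582
26 8138 124179 571403
27 6685 125632 445771
28 5215 127102 318669
29 3728 128589 190080
30 2223 130094 59986
31 701 59986 0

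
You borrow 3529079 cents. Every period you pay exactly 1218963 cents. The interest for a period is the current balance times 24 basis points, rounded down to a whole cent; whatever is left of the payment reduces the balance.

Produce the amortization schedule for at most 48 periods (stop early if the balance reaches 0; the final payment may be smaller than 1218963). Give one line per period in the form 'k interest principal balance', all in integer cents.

1 8469 1210494 2318585
2 5564 1213399 1105186
3 2652 1105186 0

1. interest=⌊3529079·24/10000⌋=8469; principal=1218963-8469=1210494; balance=3529079-1210494=2318585
2. interest=⌊2318585·24/10000⌋=5564; principal=1218963-5564=1213399; balance=2318585-1213399=1105186
3. interest=⌊1105186·24/10000⌋=2652; principal=min(1218963-2652,1105186)=1105186; balance=1105186-1105186=0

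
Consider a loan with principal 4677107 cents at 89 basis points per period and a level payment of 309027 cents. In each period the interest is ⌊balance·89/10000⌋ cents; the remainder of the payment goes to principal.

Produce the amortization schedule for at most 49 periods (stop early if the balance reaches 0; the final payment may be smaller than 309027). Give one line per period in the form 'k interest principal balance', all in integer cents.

1 41626 267401 4409706
2 39246 269781 4139925
3 36845 272182 3867743
4 34422 274605 3593138
5 31978 277049 3316089
6 29513 279514 3036575
7 27025 282002 2754573
8 24515 284512 2470061
9 21983 287044 2183017
10 19428 289599 1893418
11 16851 292176 1601242
12 14251 294776 1306466
13 11627 297400 1009066
14 8980 300047 709019
15 6310 302717 406302
16 3616 305411 100891
17 897 100891 0

1. interest=⌊4677107·89/10000⌋=41626; principal=309027-41626=267401; balance=4677107-267401=4409706
2. interest=⌊4409706·89/10000⌋=39246; principal=309027-39246=269781; balance=4409706-269781=4139925
3. interest=⌊4139925·89/10000⌋=36845; principal=309027-36845=272182; balance=4139925-272182=3867743
4. interest=⌊3867743·89/10000⌋=34422; principal=309027-34422=274605; balance=3867743-274605=3593138
5. interest=⌊3593138·89/10000⌋=31978; principal=309027-31978=277049; balance=3593138-277049=3316089
6. interest=⌊3316089·89/10000⌋=29513; principal=309027-29513=279514; balance=3316089-279514=3036575
7. interest=⌊3036575·89/10000⌋=27025; principal=309027-27025=282002; balance=3036575-282002=2754573
8. interest=⌊2754573·89/10000⌋=24515; principal=309027-24515=284512; balance=2754573-284512=2470061
9. interest=⌊2470061·89/10000⌋=21983; principal=309027-21983=287044; balance=2470061-287044=2183017
10. interest=⌊2183017·89/10000⌋=19428; principal=309027-19428=289599; balance=2183017-289599=1893418
11. interest=⌊1893418·89/10000⌋=16851; principal=309027-16851=292176; balance=1893418-292176=1601242
12. interest=⌊1601242·89/10000⌋=14251; principal=309027-14251=294776; balance=1601242-294776=1306466
13. interest=⌊1306466·89/10000⌋=11627; principal=309027-11627=297400; balance=1306466-297400=1009066
14. interest=⌊1009066·89/10000⌋=8980; principal=309027-8980=300047; balance=1009066-300047=709019
15. interest=⌊709019·89/10000⌋=6310; principal=309027-6310=302717; balance=709019-302717=406302
16. interest=⌊406302·89/10000⌋=3616; principal=309027-3616=305411; balance=406302-305411=100891
17. interest=⌊100891·89/10000⌋=897; principal=min(309027-897,100891)=100891; balance=100891-100891=0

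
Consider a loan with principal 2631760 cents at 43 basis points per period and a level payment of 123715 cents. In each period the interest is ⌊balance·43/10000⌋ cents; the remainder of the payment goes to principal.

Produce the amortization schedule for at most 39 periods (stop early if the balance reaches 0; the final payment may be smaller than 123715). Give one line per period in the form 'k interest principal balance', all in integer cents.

1 11316 112399 2519361
2 10833 112882 2406479
3 10347 113368 2293111
4 9860 113855 2179256
5 9370 114345 2064911
6 8879 114836 1950075
7 8385 115330 1834745
8 7889 115826 1718919
9 7391 116324 1602595
10 6891 116824 1485771
11 6388 117327 1368444
12 5884 117831 1250613
13 5377 118338 1132275
14 4868 118847 1013428
15 4357 119358 894070
16 3844 119871 774199
17 3329 120386 653813
18 2811 120904 532909
19 2291 121424 411485
20 1769 121946 289539
21 1245 122470 167069
22 718 122997 44072
23 189 44072 0

1. interest=⌊2631760·43/10000⌋=11316; principal=123715-11316=112399; balance=2631760-112399=2519361
2. interest=⌊2519361·43/10000⌋=10833; principal=123715-10833=112882; balance=2519361-112882=2406479
3. interest=⌊2406479·43/10000⌋=10347; principal=123715-10347=113368; balance=2406479-113368=2293111
4. interest=⌊2293111·43/10000⌋=9860; principal=123715-9860=113855; balance=2293111-113855=2179256
5. interest=⌊2179256·43/10000⌋=9370; principal=123715-9370=114345; balance=2179256-114345=2064911
6. interest=⌊2064911·43/10000⌋=8879; principal=123715-8879=114836; balance=2064911-114836=1950075
7. interest=⌊1950075·43/10000⌋=8385; principal=123715-8385=115330; balance=1950075-115330=1834745
8. interest=⌊1834745·43/10000⌋=7889; principal=123715-7889=115826; balance=1834745-115826=1718919
9. interest=⌊1718919·43/10000⌋=7391; principal=123715-7391=116324; balance=1718919-116324=1602595
10. interest=⌊1602595·43/10000⌋=6891; principal=123715-6891=116824; balance=1602595-116824=1485771
11. interest=⌊1485771·43/10000⌋=6388; principal=123715-6388=117327; balance=1485771-117327=1368444
12. interest=⌊1368444·43/10000⌋=5884; principal=123715-5884=117831; balance=1368444-117831=1250613
13. interest=⌊1250613·43/10000⌋=5377; principal=123715-5377=118338; balance=1250613-118338=1132275
14. interest=⌊1132275·43/10000⌋=4868; principal=123715-4868=118847; balance=1132275-118847=1013428
15. interest=⌊1013428·43/10000⌋=4357; principal=123715-4357=119358; balance=1013428-119358=894070
16. interest=⌊894070·43/10000⌋=3844; principal=123715-3844=119871; balance=894070-119871=774199
17. interest=⌊774199·43/10000⌋=3329; principal=123715-3329=120386; balance=774199-120386=653813
18. interest=⌊653813·43/10000⌋=2811; principal=123715-2811=120904; balance=653813-120904=532909
19. interest=⌊532909·43/10000⌋=2291; principal=123715-2291=121424; balance=532909-121424=411485
20. interest=⌊411485·43/10000⌋=1769; principal=123715-1769=121946; balance=411485-121946=289539
21. interest=⌊289539·43/10000⌋=1245; principal=123715-1245=122470; balance=289539-122470=167069
22. interest=⌊167069·43/10000⌋=718; principal=123715-718=122997; balance=167069-122997=44072
23. interest=⌊44072·43/10000⌋=189; principal=min(123715-189,44072)=44072; balance=44072-44072=0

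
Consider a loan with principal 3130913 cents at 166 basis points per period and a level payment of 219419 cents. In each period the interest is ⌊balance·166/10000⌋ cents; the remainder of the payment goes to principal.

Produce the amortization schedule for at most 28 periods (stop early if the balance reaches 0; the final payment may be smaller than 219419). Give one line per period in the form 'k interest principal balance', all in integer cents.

1 51973 167446 2963467
2 49193 170226 2793241
3 46367 173052 2620189
4 43495 175924 2444265
5 40574 178845 2265420
6 37605 181814 2083606
7 34587 184832 1898774
8 31519 187900 1710874
9 28400 191019 1519855
10 25229 194190 1325665
11 22006 197413 1128252
12 18728 200691 927561
13 15397 204022 723539
14 12010 207409 516130
15 8567 210852 305278
16 5067 214352 90926
17 1509 90926 0

1. interest=⌊3130913·166/10000⌋=51973; principal=219419-51973=167446; balance=3130913-167446=2963467
2. interest=⌊2963467·166/10000⌋=49193; principal=219419-49193=170226; balance=2963467-170226=2793241
3. interest=⌊2793241·166/10000⌋=46367; principal=219419-46367=173052; balance=2793241-173052=2620189
4. interest=⌊2620189·166/10000⌋=43495; principal=219419-43495=175924; balance=2620189-175924=2444265
5. interest=⌊2444265·166/10000⌋=40574; principal=219419-40574=178845; balance=2444265-178845=2265420
6. interest=⌊2265420·166/10000⌋=37605; principal=219419-37605=181814; balance=2265420-181814=2083606
7. interest=⌊2083606·166/10000⌋=34587; principal=219419-34587=184832; balance=2083606-184832=1898774
8. interest=⌊1898774·166/10000⌋=31519; principal=219419-31519=187900; balance=1898774-187900=1710874
9. interest=⌊1710874·166/10000⌋=28400; principal=219419-28400=191019; balance=1710874-191019=1519855
10. interest=⌊1519855·166/10000⌋=25229; principal=219419-25229=194190; balance=1519855-194190=1325665
11. interest=⌊1325665·166/10000⌋=22006; principal=219419-22006=197413; balance=1325665-197413=1128252
12. interest=⌊1128252·166/10000⌋=18728; principal=219419-18728=200691; balance=1128252-200691=927561
13. interest=⌊927561·166/10000⌋=15397; principal=219419-15397=204022; balance=927561-204022=723539
14. interest=⌊723539·166/10000⌋=12010; principal=219419-12010=207409; balance=723539-207409=516130
15. interest=⌊516130·166/10000⌋=8567; principal=219419-8567=210852; balance=516130-210852=305278
16. interest=⌊305278·166/10000⌋=5067; principal=219419-5067=214352; balance=305278-214352=90926
17. interest=⌊90926·166/10000⌋=1509; principal=min(219419-1509,90926)=90926; balance=90926-90926=0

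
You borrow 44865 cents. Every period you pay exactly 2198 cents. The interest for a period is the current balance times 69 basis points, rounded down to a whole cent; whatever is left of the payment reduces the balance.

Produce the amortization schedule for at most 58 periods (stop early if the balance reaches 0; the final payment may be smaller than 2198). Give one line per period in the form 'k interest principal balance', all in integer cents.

1. interest=⌊44865·69/10000⌋=309; principal=2198-309=1889; balance=44865-1889=42976
2. interest=⌊42976·69/10000⌋=296; principal=2198-296=1902; balance=42976-1902=41074
3. interest=⌊41074·69/10000⌋=283; principal=2198-283=1915; balance=41074-1915=39159
4. interest=⌊39159·69/10000⌋=270; principal=2198-270=1928; balance=39159-1928=37231
5. interest=⌊37231·69/10000⌋=256; principal=2198-256=1942; balance=37231-1942=35289
6. interest=⌊35289·69/10000⌋=243; principal=2198-243=1955; balance=35289-1955=33334
7. interest=⌊33334·69/10000⌋=230; principal=2198-230=1968; balance=33334-1968=31366
8. interest=⌊31366·69/10000⌋=216; principal=2198-216=1982; balance=31366-1982=29384
9. interest=⌊29384·69/10000⌋=202; principal=2198-202=1996; balance=29384-1996=27388
10. interest=⌊27388·69/10000⌋=188; principal=2198-188=2010; balance=27388-2010=25378
11. interest=⌊25378·69/10000⌋=175; principal=2198-175=2023; balance=25378-2023=23355
12. interest=⌊23355·69/10000⌋=161; principal=2198-161=2037; balance=23355-2037=21318
13. interest=⌊21318·69/10000⌋=147; principal=2198-147=2051; balance=21318-2051=19267
14. interest=⌊19267·69/10000⌋=132; principal=2198-132=2066; balance=19267-2066=17201
15. interest=⌊17201·69/10000⌋=118; principal=2198-118=2080; balance=17201-2080=15121
16. interest=⌊15121·69/10000⌋=104; principal=2198-104=2094; balance=15121-2094=13027
17. interest=⌊13027·69/10000⌋=89; principal=2198-89=2109; balance=13027-2109=10918
18. interest=⌊10918·69/10000⌋=75; principal=2198-75=2123; balance=10918-2123=8795
19. interest=⌊8795·69/10000⌋=60; principal=2198-60=2138; balance=8795-2138=6657
20. interest=⌊6657·69/10000⌋=45; principal=2198-45=2153; balance=6657-2153=4504
21. interest=⌊4504·69/10000⌋=31; principal=2198-31=2167; balance=4504-2167=2337
22. interest=⌊2337·69/10000⌋=16; principal=2198-16=2182; balance=2337-2182=155
23. interest=⌊155·69/10000⌋=1; principal=min(2198-1,155)=155; balance=155-155=0

1 309 1889 42976
2 296 1902 41074
3 283 1915 39159
4 270 1928 37231
5 256 1942 35289
6 243 1955 33334
7 230 1968 31366
8 216 1982 29384
9 202 1996 27388
10 188 2010 25378
11 175 2023 23355
12 161 2037 21318
13 147 2051 19267
14 132 2066 17201
15 118 2080 15121
16 104 2094 13027
17 89 2109 10918
18 75 2123 8795
19 60 2138 6657
20 45 2153 4504
21 31 2167 2337
22 16 2182 155
23 1 155 0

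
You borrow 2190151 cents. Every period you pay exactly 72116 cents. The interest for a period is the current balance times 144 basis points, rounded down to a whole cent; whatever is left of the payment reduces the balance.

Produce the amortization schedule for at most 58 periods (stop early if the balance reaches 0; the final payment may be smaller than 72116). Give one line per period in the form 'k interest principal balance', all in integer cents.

1. interest=⌊2190151·144/10000⌋=31538; principal=72116-31538=40578; balance=2190151-40578=2149573
2. interest=⌊2149573·144/10000⌋=30953; principal=72116-30953=41163; balance=2149573-41163=2108410
3. interest=⌊2108410·144/10000⌋=30361; principal=72116-30361=41755; balance=2108410-41755=2066655
4. interest=⌊2066655·144/10000⌋=29759; principal=72116-29759=42357; balance=2066655-42357=2024298
5. interest=⌊2024298·144/10000⌋=29149; principal=72116-29149=42967; balance=2024298-42967=1981331
6. interest=⌊1981331·144/10000⌋=28531; principal=72116-28531=43585; balance=1981331-43585=1937746
7. interest=⌊1937746·144/10000⌋=27903; principal=72116-27903=44213; balance=1937746-44213=1893533
8. interest=⌊1893533·144/10000⌋=27266; principal=72116-27266=44850; balance=1893533-44850=1848683
9. interest=⌊1848683·144/10000⌋=26621; principal=72116-26621=45495; balance=1848683-45495=1803188
10. interest=⌊1803188·144/10000⌋=25965; principal=72116-25965=46151; balance=1803188-46151=1757037
11. interest=⌊1757037·144/10000⌋=25301; principal=72116-25301=46815; balance=1757037-46815=1710222
12. interest=⌊1710222·144/10000⌋=24627; principal=72116-24627=47489; balance=1710222-47489=1662733
13. interest=⌊1662733·144/10000⌋=23943; principal=72116-23943=48173; balance=1662733-48173=1614560
14. interest=⌊1614560·144/10000⌋=23249; principal=72116-23249=48867; balance=1614560-48867=1565693
15. interest=⌊1565693·144/10000⌋=22545; principal=72116-22545=49571; balance=1565693-49571=1516122
16. interest=⌊1516122·144/10000⌋=21832; principal=72116-21832=50284; balance=1516122-50284=1465838
17. interest=⌊1465838·144/10000⌋=21108; principal=72116-21108=51008; balance=1465838-51008=1414830
18. interest=⌊1414830·144/10000⌋=20373; principal=72116-20373=51743; balance=1414830-51743=1363087
19. interest=⌊1363087·144/10000⌋=19628; principal=72116-19628=52488; balance=1363087-52488=1310599
20. interest=⌊1310599·144/10000⌋=18872; principal=72116-18872=53244; balance=1310599-53244=1257355
21. interest=⌊1257355·144/10000⌋=18105; principal=72116-18105=54011; balance=1257355-54011=1203344
22. interest=⌊1203344·144/10000⌋=17328; principal=72116-17328=54788; balance=1203344-54788=1148556
23. interest=⌊1148556·144/10000⌋=16539; principal=72116-16539=55577; balance=1148556-55577=1092979
24. interest=⌊1092979·144/10000⌋=15738; principal=72116-15738=56378; balance=1092979-56378=1036601
25. interest=⌊1036601·144/10000⌋=14927; principal=72116-14927=57189; balance=1036601-57189=979412
26. interest=⌊979412·144/10000⌋=14103; principal=72116-14103=58013; balance=979412-58013=921399
27. interest=⌊921399·144/10000⌋=13268; principal=72116-13268=58848; balance=921399-58848=862551
28. interest=⌊862551·144/10000⌋=12420; principal=72116-12420=59696; balance=862551-59696=802855
29. interest=⌊802855·144/10000⌋=11561; principal=72116-11561=60555; balance=802855-60555=742300
30. interest=⌊742300·144/10000⌋=10689; principal=72116-10689=61427; balance=742300-61427=680873
31. interest=⌊680873·144/10000⌋=9804; principal=72116-9804=62312; balance=680873-62312=618561
32. interest=⌊618561·144/10000⌋=8907; principal=72116-8907=63209; balance=618561-63209=555352
33. interest=⌊555352·144/10000⌋=7997; principal=72116-7997=64119; balance=555352-64119=491233
34. interest=⌊491233·144/10000⌋=7073; principal=72116-7073=65043; balance=491233-65043=426190
35. interest=⌊426190·144/10000⌋=6137; principal=72116-6137=65979; balance=426190-65979=360211
36. interest=⌊360211·144/10000⌋=5187; principal=72116-5187=66929; balance=360211-66929=293282
37. interest=⌊293282·144/10000⌋=4223; principal=72116-4223=67893; balance=293282-67893=225389
38. interest=⌊225389·144/10000⌋=3245; principal=72116-3245=68871; balance=225389-68871=156518
39. interest=⌊156518·144/10000⌋=2253; principal=72116-2253=69863; balance=156518-69863=86655
40. interest=⌊86655·144/10000⌋=1247; principal=72116-1247=70869; balance=86655-70869=15786
41. interest=⌊15786·144/10000⌋=227; principal=min(72116-227,15786)=15786; balance=15786-15786=0

1 31538 40578 2149573
2 30953 41163 2108410
3 30361 41755 2066655
4 29759 42357 2024298
5 29149 42967 1981331
6 28531 43585 1937746
7 27903 44213 1893533
8 27266 44850 1848683
9 26621 45495 1803188
10 25965 46151 1757037
11 25301 46815 1710222
12 24627 47489 1662733
13 23943 48173 1614560
14 23249 48867 1565693
15 22545 49571 1516122
16 21832 50284 1465838
17 21108 51008 1414830
18 20373 51743 1363087
19 19628 52488 1310599
20 18872 53244 1257355
21 18105 54011 1203344
22 17328 54788 1148556
23 16539 55577 1092979
24 15738 56378 1036601
25 14927 57189 979412
26 14103 58013 921399
27 13268 58848 862551
28 12420 59696 802855
29 11561 60555 742300
30 10689 61427 680873
31 9804 62312 618561
32 8907 63209 555352
33 7997 64119 491233
34 7073 65043 426190
35 6137 65979 360211
36 5187 66929 293282
37 4223 67893 225389
38 3245 68871 156518
39 2253 69863 86655
40 1247 70869 15786
41 227 15786 0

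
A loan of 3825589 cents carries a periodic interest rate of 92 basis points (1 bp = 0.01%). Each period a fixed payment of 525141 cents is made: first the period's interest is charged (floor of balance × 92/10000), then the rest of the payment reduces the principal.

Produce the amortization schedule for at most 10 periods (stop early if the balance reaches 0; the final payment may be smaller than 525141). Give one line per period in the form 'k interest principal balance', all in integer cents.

1 35195 489946 3335643
2 30687 494454 2841189
3 26138 499003 2342186
4 21548 503593 1838593
5 16915 508226 1330367
6 12239 512902 817465
7 7520 517621 299844
8 2758 299844 0

1. interest=⌊3825589·92/10000⌋=35195; principal=525141-35195=489946; balance=3825589-489946=3335643
2. interest=⌊3335643·92/10000⌋=30687; principal=525141-30687=494454; balance=3335643-494454=2841189
3. interest=⌊2841189·92/10000⌋=26138; principal=525141-26138=499003; balance=2841189-499003=2342186
4. interest=⌊2342186·92/10000⌋=21548; principal=525141-21548=503593; balance=2342186-503593=1838593
5. interest=⌊1838593·92/10000⌋=16915; principal=525141-16915=508226; balance=1838593-508226=1330367
6. interest=⌊1330367·92/10000⌋=12239; principal=525141-12239=512902; balance=1330367-512902=817465
7. interest=⌊817465·92/10000⌋=7520; principal=525141-7520=517621; balance=817465-517621=299844
8. interest=⌊299844·92/10000⌋=2758; principal=min(525141-2758,299844)=299844; balance=299844-299844=0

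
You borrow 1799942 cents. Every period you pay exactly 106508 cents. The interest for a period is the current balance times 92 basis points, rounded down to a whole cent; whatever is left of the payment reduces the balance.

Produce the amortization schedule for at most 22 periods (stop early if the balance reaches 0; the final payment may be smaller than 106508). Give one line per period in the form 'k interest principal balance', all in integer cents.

1 16559 89949 1709993
2 15731 90777 1619216
3 14896 91612 1527604
4 14053 92455 1435149
5 13203 93305 1341844
6 12344 94164 1247680
7 11478 95030 1152650
8 10604 95904 1056746
9 9722 96786 959960
10 8831 97677 862283
11 7933 98575 763708
12 7026 99482 664226
13 6110 100398 563828
14 5187 101321 462507
15 4255 102253 360254
16 3314 103194 257060
17 2364 104144 152916
18 1406 105102 47814
19 439 47814 0

1. interest=⌊1799942·92/10000⌋=16559; principal=106508-16559=89949; balance=1799942-89949=1709993
2. interest=⌊1709993·92/10000⌋=15731; principal=106508-15731=90777; balance=1709993-90777=1619216
3. interest=⌊1619216·92/10000⌋=14896; principal=106508-14896=91612; balance=1619216-91612=1527604
4. interest=⌊1527604·92/10000⌋=14053; principal=106508-14053=92455; balance=1527604-92455=1435149
5. interest=⌊1435149·92/10000⌋=13203; principal=106508-13203=93305; balance=1435149-93305=1341844
6. interest=⌊1341844·92/10000⌋=12344; principal=106508-12344=94164; balance=1341844-94164=1247680
7. interest=⌊1247680·92/10000⌋=11478; principal=106508-11478=95030; balance=1247680-95030=1152650
8. interest=⌊1152650·92/10000⌋=10604; principal=106508-10604=95904; balance=1152650-95904=1056746
9. interest=⌊1056746·92/10000⌋=9722; principal=106508-9722=96786; balance=1056746-96786=959960
10. interest=⌊959960·92/10000⌋=8831; principal=106508-8831=97677; balance=959960-97677=862283
11. interest=⌊862283·92/10000⌋=7933; principal=106508-7933=98575; balance=862283-98575=763708
12. interest=⌊763708·92/10000⌋=7026; principal=106508-7026=99482; balance=763708-99482=664226
13. interest=⌊664226·92/10000⌋=6110; principal=106508-6110=100398; balance=664226-100398=563828
14. interest=⌊563828·92/10000⌋=5187; principal=106508-5187=101321; balance=563828-101321=462507
15. interest=⌊462507·92/10000⌋=4255; principal=106508-4255=102253; balance=462507-102253=360254
16. interest=⌊360254·92/10000⌋=3314; principal=106508-3314=103194; balance=360254-103194=257060
17. interest=⌊257060·92/10000⌋=2364; principal=106508-2364=104144; balance=257060-104144=152916
18. interest=⌊152916·92/10000⌋=1406; principal=106508-1406=105102; balance=152916-105102=47814
19. interest=⌊47814·92/10000⌋=439; principal=min(106508-439,47814)=47814; balance=47814-47814=0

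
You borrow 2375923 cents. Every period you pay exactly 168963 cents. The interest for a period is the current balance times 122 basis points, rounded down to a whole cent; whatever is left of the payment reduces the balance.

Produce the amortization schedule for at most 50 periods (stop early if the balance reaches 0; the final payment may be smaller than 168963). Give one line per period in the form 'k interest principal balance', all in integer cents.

1. interest=⌊2375923·122/10000⌋=28986; principal=168963-28986=139977; balance=2375923-139977=2235946
2. interest=⌊2235946·122/10000⌋=27278; principal=168963-27278=141685; balance=2235946-141685=2094261
3. interest=⌊2094261·122/10000⌋=25549; principal=168963-25549=143414; balance=2094261-143414=1950847
4. interest=⌊1950847·122/10000⌋=23800; principal=168963-23800=145163; balance=1950847-145163=1805684
5. interest=⌊1805684·122/10000⌋=22029; principal=168963-22029=146934; balance=1805684-146934=1658750
6. interest=⌊1658750·122/10000⌋=20236; principal=168963-20236=148727; balance=1658750-148727=1510023
7. interest=⌊1510023·122/10000⌋=18422; principal=168963-18422=150541; balance=1510023-150541=1359482
8. interest=⌊1359482·122/10000⌋=16585; principal=168963-16585=152378; balance=1359482-152378=1207104
9. interest=⌊1207104·122/10000⌋=14726; principal=168963-14726=154237; balance=1207104-154237=1052867
10. interest=⌊1052867·122/10000⌋=12844; principal=168963-12844=156119; balance=1052867-156119=896748
11. interest=⌊896748·122/10000⌋=10940; principal=168963-10940=158023; balance=896748-158023=738725
12. interest=⌊738725·122/10000⌋=9012; principal=168963-9012=159951; balance=738725-159951=578774
13. interest=⌊578774·122/10000⌋=7061; principal=168963-7061=161902; balance=578774-161902=416872
14. interest=⌊416872·122/10000⌋=5085; principal=168963-5085=163878; balance=416872-163878=252994
15. interest=⌊252994·122/10000⌋=3086; principal=168963-3086=165877; balance=252994-165877=87117
16. interest=⌊87117·122/10000⌋=1062; principal=min(168963-1062,87117)=87117; balance=87117-87117=0

1 28986 139977 2235946
2 27278 141685 2094261
3 25549 143414 1950847
4 23800 145163 1805684
5 22029 146934 1658750
6 20236 148727 1510023
7 18422 150541 1359482
8 16585 152378 1207104
9 14726 154237 1052867
10 12844 156119 896748
11 10940 158023 738725
12 9012 159951 578774
13 7061 161902 416872
14 5085 163878 252994
15 3086 165877 87117
16 1062 87117 0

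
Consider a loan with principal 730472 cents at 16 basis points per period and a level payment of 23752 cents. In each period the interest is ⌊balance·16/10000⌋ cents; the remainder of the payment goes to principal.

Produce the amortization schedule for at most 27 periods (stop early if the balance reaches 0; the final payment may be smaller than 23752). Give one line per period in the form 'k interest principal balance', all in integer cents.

1 1168 22584 707888
2 1132 22620 685268
3 1096 22656 662612
4 1060 22692 639920
5 1023 22729 617191
6 987 22765 594426
7 951 22801 571625
8 914 22838 548787
9 878 22874 525913
10 841 22911 503002
11 804 22948 480054
12 768 22984 457070
13 731 23021 434049
14 694 23058 410991
15 657 23095 387896
16 620 23132 364764
17 583 23169 341595
18 546 23206 318389
19 509 23243 295146
20 472 23280 271866
21 434 23318 248548
22 397 23355 225193
23 360 23392 201801
24 322 23430 178371
25 285 23467 154904
26 247 23505 131399
27 210 23542 107857

1. interest=⌊730472·16/10000⌋=1168; principal=23752-1168=22584; balance=730472-22584=707888
2. interest=⌊707888·16/10000⌋=1132; principal=23752-1132=22620; balance=707888-22620=685268
3. interest=⌊685268·16/10000⌋=1096; principal=23752-1096=22656; balance=685268-22656=662612
4. interest=⌊662612·16/10000⌋=1060; principal=23752-1060=22692; balance=662612-22692=639920
5. interest=⌊639920·16/10000⌋=1023; principal=23752-1023=22729; balance=639920-22729=617191
6. interest=⌊617191·16/10000⌋=987; principal=23752-987=22765; balance=617191-22765=594426
7. interest=⌊594426·16/10000⌋=951; principal=23752-951=22801; balance=594426-22801=571625
8. interest=⌊571625·16/10000⌋=914; principal=23752-914=22838; balance=571625-22838=548787
9. interest=⌊548787·16/10000⌋=878; principal=23752-878=22874; balance=548787-22874=525913
10. interest=⌊525913·16/10000⌋=841; principal=23752-841=22911; balance=525913-22911=503002
11. interest=⌊503002·16/10000⌋=804; principal=23752-804=22948; balance=503002-22948=480054
12. interest=⌊480054·16/10000⌋=768; principal=23752-768=22984; balance=480054-22984=457070
13. interest=⌊457070·16/10000⌋=731; principal=23752-731=23021; balance=457070-23021=434049
14. interest=⌊434049·16/10000⌋=694; principal=23752-694=23058; balance=434049-23058=410991
15. interest=⌊410991·16/10000⌋=657; principal=23752-657=23095; balance=410991-23095=387896
16. interest=⌊387896·16/10000⌋=620; principal=23752-620=23132; balance=387896-23132=364764
17. interest=⌊364764·16/10000⌋=583; principal=23752-583=23169; balance=364764-23169=341595
18. interest=⌊341595·16/10000⌋=546; principal=23752-546=23206; balance=341595-23206=318389
19. interest=⌊318389·16/10000⌋=509; principal=23752-509=23243; balance=318389-23243=295146
20. interest=⌊295146·16/10000⌋=472; principal=23752-472=23280; balance=295146-23280=271866
21. interest=⌊271866·16/10000⌋=434; principal=23752-434=23318; balance=271866-23318=248548
22. interest=⌊248548·16/10000⌋=397; principal=23752-397=23355; balance=248548-23355=225193
23. interest=⌊225193·16/10000⌋=360; principal=23752-360=23392; balance=225193-23392=201801
24. interest=⌊201801·16/10000⌋=322; principal=23752-322=23430; balance=201801-23430=178371
25. interest=⌊178371·16/10000⌋=285; principal=23752-285=23467; balance=178371-23467=154904
26. interest=⌊154904·16/10000⌋=247; principal=23752-247=23505; balance=154904-23505=131399
27. interest=⌊131399·16/10000⌋=210; principal=23752-210=23542; balance=131399-23542=107857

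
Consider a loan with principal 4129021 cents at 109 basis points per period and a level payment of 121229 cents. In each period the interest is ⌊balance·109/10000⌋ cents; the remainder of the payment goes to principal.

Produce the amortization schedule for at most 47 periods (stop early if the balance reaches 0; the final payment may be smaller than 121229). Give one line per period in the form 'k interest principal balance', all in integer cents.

1. interest=⌊4129021·109/10000⌋=45006; principal=121229-45006=76223; balance=4129021-76223=4052798
2. interest=⌊4052798·109/10000⌋=44175; principal=121229-44175=77054; balance=4052798-77054=3975744
3. interest=⌊3975744·109/10000⌋=43335; principal=121229-43335=77894; balance=3975744-77894=3897850
4. interest=⌊3897850·109/10000⌋=42486; principal=121229-42486=78743; balance=3897850-78743=3819107
5. interest=⌊3819107·109/10000⌋=41628; principal=121229-41628=79601; balance=3819107-79601=3739506
6. interest=⌊3739506·109/10000⌋=40760; principal=121229-40760=80469; balance=3739506-80469=3659037
7. interest=⌊3659037·109/10000⌋=39883; principal=121229-39883=81346; balance=3659037-81346=3577691
8. interest=⌊3577691·109/10000⌋=38996; principal=121229-38996=82233; balance=3577691-82233=3495458
9. interest=⌊3495458·109/10000⌋=38100; principal=121229-38100=83129; balance=3495458-83129=3412329
10. interest=⌊3412329·109/10000⌋=37194; principal=121229-37194=84035; balance=3412329-84035=3328294
11. interest=⌊3328294·109/10000⌋=36278; principal=121229-36278=84951; balance=3328294-84951=3243343
12. interest=⌊3243343·109/10000⌋=35352; principal=121229-35352=85877; balance=3243343-85877=3157466
13. interest=⌊3157466·109/10000⌋=34416; principal=121229-34416=86813; balance=3157466-86813=3070653
14. interest=⌊3070653·109/10000⌋=33470; principal=121229-33470=87759; balance=3070653-87759=2982894
15. interest=⌊2982894·109/10000⌋=32513; principal=121229-32513=88716; balance=2982894-88716=2894178
16. interest=⌊2894178·109/10000⌋=31546; principal=121229-31546=89683; balance=2894178-89683=2804495
17. interest=⌊2804495·109/10000⌋=30568; principal=121229-30568=90661; balance=2804495-90661=2713834
18. interest=⌊2713834·109/10000⌋=29580; principal=121229-29580=91649; balance=2713834-91649=2622185
19. interest=⌊2622185·109/10000⌋=28581; principal=121229-28581=92648; balance=2622185-92648=2529537
20. interest=⌊2529537·109/10000⌋=27571; principal=121229-27571=93658; balance=2529537-93658=2435879
21. interest=⌊2435879·109/10000⌋=26551; principal=121229-26551=94678; balance=2435879-94678=2341201
22. interest=⌊2341201·109/10000⌋=25519; principal=121229-25519=95710; balance=2341201-95710=2245491
23. interest=⌊2245491·109/10000⌋=24475; principal=121229-24475=96754; balance=2245491-96754=2148737
24. interest=⌊2148737·109/10000⌋=23421; principal=121229-23421=97808; balance=2148737-97808=2050929
25. interest=⌊2050929·109/10000⌋=22355; principal=121229-22355=98874; balance=2050929-98874=1952055
26. interest=⌊1952055·109/10000⌋=21277; principal=121229-21277=99952; balance=1952055-99952=1852103
27. interest=⌊1852103·109/10000⌋=20187; principal=121229-20187=101042; balance=1852103-101042=1751061
28. interest=⌊1751061·109/10000⌋=19086; principal=121229-19086=102143; balance=1751061-102143=1648918
29. interest=⌊1648918·109/10000⌋=17973; principal=121229-17973=103256; balance=1648918-103256=1545662
30. interest=⌊1545662·109/10000⌋=16847; principal=121229-16847=104382; balance=1545662-104382=1441280
31. interest=⌊1441280·109/10000⌋=15709; principal=121229-15709=105520; balance=1441280-105520=1335760
32. interest=⌊1335760·109/10000⌋=14559; principal=121229-14559=106670; balance=1335760-106670=1229090
33. interest=⌊1229090·109/10000⌋=13397; principal=121229-13397=107832; balance=1229090-107832=1121258
34. interest=⌊1121258·109/10000⌋=12221; principal=121229-12221=109008; balance=1121258-109008=1012250
35. interest=⌊1012250·109/10000⌋=11033; principal=121229-11033=110196; balance=1012250-110196=902054
36. interest=⌊902054·109/10000⌋=9832; principal=121229-9832=111397; balance=902054-111397=790657
37. interest=⌊790657·109/10000⌋=8618; principal=121229-8618=112611; balance=790657-112611=678046
38. interest=⌊678046·109/10000⌋=7390; principal=121229-7390=113839; balance=678046-113839=564207
39. interest=⌊564207·109/10000⌋=6149; principal=121229-6149=115080; balance=564207-115080=449127
40. interest=⌊449127·109/10000⌋=4895; principal=121229-4895=116334; balance=449127-116334=332793
41. interest=⌊332793·109/10000⌋=3627; principal=121229-3627=117602; balance=332793-117602=215191
42. interest=⌊215191·109/10000⌋=2345; principal=121229-2345=118884; balance=215191-118884=96307
43. interest=⌊96307·109/10000⌋=1049; principal=min(121229-1049,96307)=96307; balance=96307-96307=0

1 45006 76223 4052798
2 44175 77054 3975744
3 43335 77894 3897850
4 42486 78743 3819107
5 41628 79601 3739506
6 40760 80469 3659037
7 39883 81346 3577691
8 38996 82233 3495458
9 38100 83129 3412329
10 37194 84035 3328294
11 36278 84951 3243343
12 35352 85877 3157466
13 34416 86813 3070653
14 33470 87759 2982894
15 32513 88716 2894178
16 31546 89683 2804495
17 30568 90661 2713834
18 29580 91649 2622185
19 28581 92648 2529537
20 27571 93658 2435879
21 26551 94678 2341201
22 25519 95710 2245491
23 24475 96754 2148737
24 23421 97808 2050929
25 22355 98874 1952055
26 21277 99952 1852103
27 20187 101042 1751061
28 19086 102143 1648918
29 17973 103256 1545662
30 16847 104382 1441280
31 15709 105520 1335760
32 14559 106670 1229090
33 13397 107832 1121258
34 12221 109008 1012250
35 11033 110196 902054
36 9832 111397 790657
37 8618 112611 678046
38 7390 113839 564207
39 6149 115080 449127
40 4895 116334 332793
41 3627 117602 215191
42 2345 118884 96307
43 1049 96307 0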